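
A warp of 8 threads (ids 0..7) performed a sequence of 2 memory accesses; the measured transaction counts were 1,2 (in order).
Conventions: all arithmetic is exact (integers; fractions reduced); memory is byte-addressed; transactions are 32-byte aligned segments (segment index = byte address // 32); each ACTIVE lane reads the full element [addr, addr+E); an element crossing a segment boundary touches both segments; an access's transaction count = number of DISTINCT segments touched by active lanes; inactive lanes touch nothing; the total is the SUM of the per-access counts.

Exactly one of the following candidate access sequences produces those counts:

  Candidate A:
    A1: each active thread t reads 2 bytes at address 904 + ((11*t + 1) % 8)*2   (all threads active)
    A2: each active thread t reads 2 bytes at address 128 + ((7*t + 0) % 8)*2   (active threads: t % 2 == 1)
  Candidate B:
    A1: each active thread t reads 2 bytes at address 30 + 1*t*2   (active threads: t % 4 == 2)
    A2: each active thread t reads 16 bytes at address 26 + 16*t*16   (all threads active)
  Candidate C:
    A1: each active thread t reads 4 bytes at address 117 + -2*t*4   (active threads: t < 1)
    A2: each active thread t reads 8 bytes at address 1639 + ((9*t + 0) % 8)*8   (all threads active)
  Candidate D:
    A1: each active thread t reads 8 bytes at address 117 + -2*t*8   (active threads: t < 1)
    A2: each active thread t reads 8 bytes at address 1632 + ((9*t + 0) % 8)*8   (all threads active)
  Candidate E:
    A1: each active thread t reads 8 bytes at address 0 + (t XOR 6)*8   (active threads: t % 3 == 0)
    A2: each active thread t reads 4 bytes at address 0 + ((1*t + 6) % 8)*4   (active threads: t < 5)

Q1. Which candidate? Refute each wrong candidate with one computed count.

A: A2 gives 1 transaction, not 2
B: A2 gives 16 transactions, not 2
C: A2 gives 3 transactions, not 2
E: A1 gives 2 transactions, not 1
D: all counts match (1,2)

Answer: D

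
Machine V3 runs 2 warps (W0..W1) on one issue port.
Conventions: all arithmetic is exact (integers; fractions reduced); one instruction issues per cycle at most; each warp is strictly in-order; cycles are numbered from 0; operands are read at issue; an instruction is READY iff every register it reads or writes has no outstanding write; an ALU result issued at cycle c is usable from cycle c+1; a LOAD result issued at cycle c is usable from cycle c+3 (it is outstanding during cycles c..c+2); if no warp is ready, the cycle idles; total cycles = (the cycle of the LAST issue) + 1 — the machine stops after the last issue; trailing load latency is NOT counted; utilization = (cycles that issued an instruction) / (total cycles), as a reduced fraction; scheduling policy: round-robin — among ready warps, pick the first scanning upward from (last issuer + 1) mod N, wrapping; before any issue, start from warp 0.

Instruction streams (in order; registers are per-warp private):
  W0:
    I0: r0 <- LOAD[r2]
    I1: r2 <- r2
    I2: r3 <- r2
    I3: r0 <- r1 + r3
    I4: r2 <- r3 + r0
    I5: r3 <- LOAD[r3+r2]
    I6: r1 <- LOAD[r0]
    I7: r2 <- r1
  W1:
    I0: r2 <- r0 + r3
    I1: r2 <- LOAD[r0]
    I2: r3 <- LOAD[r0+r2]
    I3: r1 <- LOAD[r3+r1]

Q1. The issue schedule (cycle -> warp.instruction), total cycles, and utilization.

cycle 0: W0.I0
cycle 1: W1.I0
cycle 2: W0.I1
cycle 3: W1.I1
cycle 4: W0.I2
cycle 5: W0.I3
cycle 6: W1.I2
cycle 7: W0.I4
cycle 8: W0.I5
cycle 9: W1.I3
cycle 10: W0.I6
cycle 11: idle
cycle 12: idle
cycle 13: W0.I7

Answer: 14 cycles, utilization 6/7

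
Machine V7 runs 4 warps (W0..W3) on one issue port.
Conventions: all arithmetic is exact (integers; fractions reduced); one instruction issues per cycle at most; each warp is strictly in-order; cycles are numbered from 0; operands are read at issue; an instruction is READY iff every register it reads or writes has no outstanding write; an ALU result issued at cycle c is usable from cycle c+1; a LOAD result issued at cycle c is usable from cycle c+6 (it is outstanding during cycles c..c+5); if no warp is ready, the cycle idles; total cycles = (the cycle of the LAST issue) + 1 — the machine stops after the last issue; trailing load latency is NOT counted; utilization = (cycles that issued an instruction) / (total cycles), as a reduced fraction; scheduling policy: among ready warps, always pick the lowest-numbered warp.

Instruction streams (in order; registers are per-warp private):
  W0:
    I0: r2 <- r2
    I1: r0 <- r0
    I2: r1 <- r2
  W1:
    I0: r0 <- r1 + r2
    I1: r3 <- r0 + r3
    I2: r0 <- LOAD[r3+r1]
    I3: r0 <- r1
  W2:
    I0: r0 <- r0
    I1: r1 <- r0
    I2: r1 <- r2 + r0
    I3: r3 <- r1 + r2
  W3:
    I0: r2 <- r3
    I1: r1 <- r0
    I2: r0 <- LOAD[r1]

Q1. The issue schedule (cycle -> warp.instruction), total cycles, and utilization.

cycle 0: W0.I0
cycle 1: W0.I1
cycle 2: W0.I2
cycle 3: W1.I0
cycle 4: W1.I1
cycle 5: W1.I2
cycle 6: W2.I0
cycle 7: W2.I1
cycle 8: W2.I2
cycle 9: W2.I3
cycle 10: W3.I0
cycle 11: W1.I3
cycle 12: W3.I1
cycle 13: W3.I2

Answer: 14 cycles, utilization 1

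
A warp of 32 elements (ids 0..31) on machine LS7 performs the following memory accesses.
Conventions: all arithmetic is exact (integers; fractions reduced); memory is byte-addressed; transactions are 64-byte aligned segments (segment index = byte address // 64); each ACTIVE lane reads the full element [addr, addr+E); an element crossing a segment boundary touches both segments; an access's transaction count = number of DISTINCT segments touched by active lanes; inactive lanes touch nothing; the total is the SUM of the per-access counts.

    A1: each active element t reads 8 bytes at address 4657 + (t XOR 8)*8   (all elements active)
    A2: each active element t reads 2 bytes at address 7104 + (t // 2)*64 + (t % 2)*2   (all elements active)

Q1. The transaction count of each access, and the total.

A1: 5 transactions
A2: 16 transactions

Answer: 5,16; total 21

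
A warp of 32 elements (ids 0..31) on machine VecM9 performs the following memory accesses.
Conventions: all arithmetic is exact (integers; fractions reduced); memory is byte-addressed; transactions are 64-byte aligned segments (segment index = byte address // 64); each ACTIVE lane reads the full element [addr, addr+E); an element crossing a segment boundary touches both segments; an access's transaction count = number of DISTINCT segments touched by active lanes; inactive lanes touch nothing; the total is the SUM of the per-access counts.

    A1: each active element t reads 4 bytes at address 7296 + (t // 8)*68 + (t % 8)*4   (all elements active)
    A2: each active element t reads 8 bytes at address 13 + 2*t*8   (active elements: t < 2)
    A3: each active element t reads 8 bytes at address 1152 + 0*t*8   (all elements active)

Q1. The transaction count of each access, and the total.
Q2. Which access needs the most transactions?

A1: 4 transactions
A2: 1 transaction
A3: 1 transaction

Answer: 4,1,1; total 6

Answer: A1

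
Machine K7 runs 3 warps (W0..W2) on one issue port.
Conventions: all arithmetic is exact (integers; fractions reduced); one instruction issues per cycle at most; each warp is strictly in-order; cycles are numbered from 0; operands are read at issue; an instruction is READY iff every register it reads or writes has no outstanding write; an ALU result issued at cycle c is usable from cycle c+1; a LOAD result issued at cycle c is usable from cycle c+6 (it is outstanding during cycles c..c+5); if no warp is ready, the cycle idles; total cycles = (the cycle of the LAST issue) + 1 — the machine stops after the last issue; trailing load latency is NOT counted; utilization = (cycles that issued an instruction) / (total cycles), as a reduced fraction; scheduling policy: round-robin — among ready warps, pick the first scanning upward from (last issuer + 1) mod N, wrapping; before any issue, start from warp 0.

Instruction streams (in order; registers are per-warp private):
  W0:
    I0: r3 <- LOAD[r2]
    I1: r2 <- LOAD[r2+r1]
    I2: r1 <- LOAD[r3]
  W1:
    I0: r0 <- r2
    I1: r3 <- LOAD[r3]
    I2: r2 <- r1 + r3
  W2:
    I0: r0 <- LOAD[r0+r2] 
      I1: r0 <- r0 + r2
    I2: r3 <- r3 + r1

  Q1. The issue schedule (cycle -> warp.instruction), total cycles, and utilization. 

cycle 0: W0.I0
cycle 1: W1.I0
cycle 2: W2.I0
cycle 3: W0.I1
cycle 4: W1.I1
cycle 5: idle
cycle 6: W0.I2
cycle 7: idle
cycle 8: W2.I1
cycle 9: W2.I2
cycle 10: W1.I2

Answer: 11 cycles, utilization 9/11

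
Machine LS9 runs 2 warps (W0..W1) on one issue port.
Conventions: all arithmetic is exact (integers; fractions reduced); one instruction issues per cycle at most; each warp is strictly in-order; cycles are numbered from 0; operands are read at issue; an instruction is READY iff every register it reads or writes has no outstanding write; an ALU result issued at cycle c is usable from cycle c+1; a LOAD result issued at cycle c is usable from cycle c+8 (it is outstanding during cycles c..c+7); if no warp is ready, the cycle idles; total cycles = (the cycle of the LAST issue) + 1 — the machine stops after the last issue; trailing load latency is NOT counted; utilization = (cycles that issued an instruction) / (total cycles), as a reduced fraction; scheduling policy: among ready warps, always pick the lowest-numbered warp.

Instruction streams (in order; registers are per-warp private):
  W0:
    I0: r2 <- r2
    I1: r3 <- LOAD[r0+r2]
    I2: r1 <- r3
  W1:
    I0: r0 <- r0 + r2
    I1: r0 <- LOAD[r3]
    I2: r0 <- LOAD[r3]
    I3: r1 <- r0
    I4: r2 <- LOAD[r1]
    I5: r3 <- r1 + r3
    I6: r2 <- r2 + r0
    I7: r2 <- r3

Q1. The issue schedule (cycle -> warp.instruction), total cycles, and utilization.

cycle 0: W0.I0
cycle 1: W0.I1
cycle 2: W1.I0
cycle 3: W1.I1
cycle 4: idle
cycle 5: idle
cycle 6: idle
cycle 7: idle
cycle 8: idle
cycle 9: W0.I2
cycle 10: idle
cycle 11: W1.I2
cycle 12: idle
cycle 13: idle
cycle 14: idle
cycle 15: idle
cycle 16: idle
cycle 17: idle
cycle 18: idle
cycle 19: W1.I3
cycle 20: W1.I4
cycle 21: W1.I5
cycle 22: idle
cycle 23: idle
cycle 24: idle
cycle 25: idle
cycle 26: idle
cycle 27: idle
cycle 28: W1.I6
cycle 29: W1.I7

Answer: 30 cycles, utilization 11/30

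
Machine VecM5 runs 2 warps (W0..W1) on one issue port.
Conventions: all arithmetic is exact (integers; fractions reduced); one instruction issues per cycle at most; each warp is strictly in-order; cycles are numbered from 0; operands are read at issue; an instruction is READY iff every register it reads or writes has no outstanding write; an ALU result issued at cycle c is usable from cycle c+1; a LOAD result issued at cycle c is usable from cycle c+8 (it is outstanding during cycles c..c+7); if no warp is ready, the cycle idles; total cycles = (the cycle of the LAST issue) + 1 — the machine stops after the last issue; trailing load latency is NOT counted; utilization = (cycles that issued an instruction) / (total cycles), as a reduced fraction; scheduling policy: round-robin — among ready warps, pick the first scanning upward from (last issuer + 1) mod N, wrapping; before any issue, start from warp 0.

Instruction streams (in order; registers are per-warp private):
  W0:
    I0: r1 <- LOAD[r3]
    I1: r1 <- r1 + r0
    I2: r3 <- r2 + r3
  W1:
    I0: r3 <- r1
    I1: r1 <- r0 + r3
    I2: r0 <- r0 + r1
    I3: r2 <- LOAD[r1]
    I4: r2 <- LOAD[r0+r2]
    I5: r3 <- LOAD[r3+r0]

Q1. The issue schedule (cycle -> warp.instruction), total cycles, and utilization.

cycle 0: W0.I0
cycle 1: W1.I0
cycle 2: W1.I1
cycle 3: W1.I2
cycle 4: W1.I3
cycle 5: idle
cycle 6: idle
cycle 7: idle
cycle 8: W0.I1
cycle 9: W0.I2
cycle 10: idle
cycle 11: idle
cycle 12: W1.I4
cycle 13: W1.I5

Answer: 14 cycles, utilization 9/14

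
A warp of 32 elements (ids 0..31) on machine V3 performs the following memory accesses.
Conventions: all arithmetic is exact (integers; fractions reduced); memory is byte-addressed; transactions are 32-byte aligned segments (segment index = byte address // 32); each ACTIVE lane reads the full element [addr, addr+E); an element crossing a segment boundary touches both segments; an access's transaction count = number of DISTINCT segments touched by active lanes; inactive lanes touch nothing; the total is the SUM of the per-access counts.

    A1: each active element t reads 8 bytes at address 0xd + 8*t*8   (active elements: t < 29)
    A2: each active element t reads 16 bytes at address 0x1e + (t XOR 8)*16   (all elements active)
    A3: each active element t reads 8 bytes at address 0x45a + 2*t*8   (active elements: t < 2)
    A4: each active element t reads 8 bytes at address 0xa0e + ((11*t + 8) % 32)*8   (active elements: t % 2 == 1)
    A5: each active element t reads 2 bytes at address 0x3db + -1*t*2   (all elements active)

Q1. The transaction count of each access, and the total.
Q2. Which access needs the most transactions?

A1: 29 transactions
A2: 17 transactions
A3: 2 transactions
A4: 9 transactions
A5: 3 transactions

Answer: 29,17,2,9,3; total 60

Answer: A1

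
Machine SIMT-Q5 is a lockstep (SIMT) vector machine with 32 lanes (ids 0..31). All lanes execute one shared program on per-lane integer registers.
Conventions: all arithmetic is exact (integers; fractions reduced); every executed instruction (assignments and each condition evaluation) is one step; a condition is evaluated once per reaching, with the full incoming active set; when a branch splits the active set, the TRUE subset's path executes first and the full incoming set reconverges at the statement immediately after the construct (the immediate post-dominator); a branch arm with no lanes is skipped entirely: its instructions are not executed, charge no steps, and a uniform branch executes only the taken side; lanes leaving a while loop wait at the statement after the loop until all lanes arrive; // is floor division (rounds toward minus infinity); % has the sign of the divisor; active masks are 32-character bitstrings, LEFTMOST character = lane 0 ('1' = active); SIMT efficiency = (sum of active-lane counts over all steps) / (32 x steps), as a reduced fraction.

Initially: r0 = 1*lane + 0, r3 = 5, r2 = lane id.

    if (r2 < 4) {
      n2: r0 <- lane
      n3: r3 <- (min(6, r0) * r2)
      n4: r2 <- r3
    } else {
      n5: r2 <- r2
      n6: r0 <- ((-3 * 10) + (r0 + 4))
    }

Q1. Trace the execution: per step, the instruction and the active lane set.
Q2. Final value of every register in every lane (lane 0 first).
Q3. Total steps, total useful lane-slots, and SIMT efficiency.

step 0: eval (r2 < 4)                11111111111111111111111111111111
step 1: r0 <- lane                   11110000000000000000000000000000
step 2: r3 <- (min(6, r0) * r2)      11110000000000000000000000000000
step 3: r2 <- r3                     11110000000000000000000000000000
step 4: r2 <- r2                     00001111111111111111111111111111
step 5: r0 <- ((-3 * 10) + (r0 + 4)) 00001111111111111111111111111111

Answer: 6 steps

r0: 0,1,2,3,-22,-21,-20,-19,-18,-17,-16,-15,-14,-13,-12,-11,-10,-9,-8,-7,-6,-5,-4,-3,-2,-1,0,1,2,3,4,5
r3: 0,1,4,9,5,5,5,5,5,5,5,5,5,5,5,5,5,5,5,5,5,5,5,5,5,5,5,5,5,5,5,5
r2: 0,1,4,9,4,5,6,7,8,9,10,11,12,13,14,15,16,17,18,19,20,21,22,23,24,25,26,27,28,29,30,31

steps = 6; useful = 100; efficiency = 100/192 = 25/48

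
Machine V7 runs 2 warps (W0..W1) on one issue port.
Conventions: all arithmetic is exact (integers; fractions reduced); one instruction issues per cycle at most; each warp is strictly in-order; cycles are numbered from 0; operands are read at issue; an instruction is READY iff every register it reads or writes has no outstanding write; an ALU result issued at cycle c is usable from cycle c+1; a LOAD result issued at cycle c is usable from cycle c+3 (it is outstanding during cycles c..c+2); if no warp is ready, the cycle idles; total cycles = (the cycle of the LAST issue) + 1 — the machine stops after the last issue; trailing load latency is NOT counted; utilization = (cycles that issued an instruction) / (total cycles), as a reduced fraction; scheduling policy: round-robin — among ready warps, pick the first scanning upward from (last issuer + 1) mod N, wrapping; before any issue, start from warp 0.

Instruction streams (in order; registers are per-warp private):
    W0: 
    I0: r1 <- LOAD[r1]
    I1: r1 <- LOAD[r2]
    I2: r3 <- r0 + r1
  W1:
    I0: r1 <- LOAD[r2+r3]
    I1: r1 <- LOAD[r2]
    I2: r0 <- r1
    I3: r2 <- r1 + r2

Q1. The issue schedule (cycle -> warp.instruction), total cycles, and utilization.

cycle 0: W0.I0
cycle 1: W1.I0
cycle 2: idle
cycle 3: W0.I1
cycle 4: W1.I1
cycle 5: idle
cycle 6: W0.I2
cycle 7: W1.I2
cycle 8: W1.I3

Answer: 9 cycles, utilization 7/9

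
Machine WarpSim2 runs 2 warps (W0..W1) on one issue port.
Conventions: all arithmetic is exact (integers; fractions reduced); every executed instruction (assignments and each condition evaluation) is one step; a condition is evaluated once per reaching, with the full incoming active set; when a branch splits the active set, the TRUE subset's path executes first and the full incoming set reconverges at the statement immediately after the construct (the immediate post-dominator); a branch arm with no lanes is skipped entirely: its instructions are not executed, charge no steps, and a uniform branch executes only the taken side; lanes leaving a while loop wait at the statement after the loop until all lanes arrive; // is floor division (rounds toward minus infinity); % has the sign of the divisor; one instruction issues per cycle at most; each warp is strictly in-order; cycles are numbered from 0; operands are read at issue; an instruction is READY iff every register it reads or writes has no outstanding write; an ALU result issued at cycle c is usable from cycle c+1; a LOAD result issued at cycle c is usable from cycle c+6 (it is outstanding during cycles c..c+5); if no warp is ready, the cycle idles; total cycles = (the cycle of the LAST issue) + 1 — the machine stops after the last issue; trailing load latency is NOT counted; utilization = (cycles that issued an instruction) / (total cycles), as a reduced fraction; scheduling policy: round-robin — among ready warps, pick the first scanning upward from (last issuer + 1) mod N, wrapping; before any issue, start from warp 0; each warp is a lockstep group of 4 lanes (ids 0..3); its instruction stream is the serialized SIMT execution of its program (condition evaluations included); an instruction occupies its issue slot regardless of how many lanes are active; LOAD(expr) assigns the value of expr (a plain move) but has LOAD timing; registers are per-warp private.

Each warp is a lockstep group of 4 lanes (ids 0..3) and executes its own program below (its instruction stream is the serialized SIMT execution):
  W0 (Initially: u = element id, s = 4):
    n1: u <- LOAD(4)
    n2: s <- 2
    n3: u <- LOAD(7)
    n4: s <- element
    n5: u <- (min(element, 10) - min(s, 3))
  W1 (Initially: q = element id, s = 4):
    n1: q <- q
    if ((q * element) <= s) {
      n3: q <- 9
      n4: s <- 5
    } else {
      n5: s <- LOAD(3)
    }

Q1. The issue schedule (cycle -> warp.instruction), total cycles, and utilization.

cycle 0: W0.I0
cycle 1: W1.I0
cycle 2: W0.I1
cycle 3: W1.I1
cycle 4: W1.I2
cycle 5: W1.I3
cycle 6: W0.I2
cycle 7: W1.I4
cycle 8: W0.I3
cycle 9: idle
cycle 10: idle
cycle 11: idle
cycle 12: W0.I4

Answer: 13 cycles, utilization 10/13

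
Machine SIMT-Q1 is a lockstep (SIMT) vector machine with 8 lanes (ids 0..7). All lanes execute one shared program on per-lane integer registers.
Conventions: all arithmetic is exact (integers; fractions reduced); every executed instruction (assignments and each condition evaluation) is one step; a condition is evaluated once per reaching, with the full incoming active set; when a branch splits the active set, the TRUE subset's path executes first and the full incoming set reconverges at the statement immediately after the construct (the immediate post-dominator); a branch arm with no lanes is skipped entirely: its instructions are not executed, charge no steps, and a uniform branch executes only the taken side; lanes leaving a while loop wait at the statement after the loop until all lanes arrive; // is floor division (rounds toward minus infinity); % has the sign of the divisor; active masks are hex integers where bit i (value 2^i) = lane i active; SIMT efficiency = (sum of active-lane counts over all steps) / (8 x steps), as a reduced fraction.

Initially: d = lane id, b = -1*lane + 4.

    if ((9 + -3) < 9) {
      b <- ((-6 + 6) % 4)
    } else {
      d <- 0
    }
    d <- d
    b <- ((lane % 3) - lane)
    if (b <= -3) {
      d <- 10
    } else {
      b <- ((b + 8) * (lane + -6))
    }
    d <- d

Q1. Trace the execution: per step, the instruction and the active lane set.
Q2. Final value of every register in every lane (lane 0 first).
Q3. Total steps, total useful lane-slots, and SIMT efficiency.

step 0: eval ((9 + -3) < 9)          0xff
step 1: b <- ((-6 + 6) % 4)          0xff
step 2: d <- d                       0xff
step 3: b <- ((lane % 3) - lane)     0xff
step 4: eval (b <= -3)               0xff
step 5: d <- 10                      0xf8
step 6: b <- ((b + 8) * (lane + -6)) 0x07
step 7: d <- d                       0xff

Answer: 8 steps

d: 0,1,2,10,10,10,10,10
b: -48,-40,-32,-3,-3,-3,-6,-6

steps = 8; useful = 56; efficiency = 56/64 = 7/8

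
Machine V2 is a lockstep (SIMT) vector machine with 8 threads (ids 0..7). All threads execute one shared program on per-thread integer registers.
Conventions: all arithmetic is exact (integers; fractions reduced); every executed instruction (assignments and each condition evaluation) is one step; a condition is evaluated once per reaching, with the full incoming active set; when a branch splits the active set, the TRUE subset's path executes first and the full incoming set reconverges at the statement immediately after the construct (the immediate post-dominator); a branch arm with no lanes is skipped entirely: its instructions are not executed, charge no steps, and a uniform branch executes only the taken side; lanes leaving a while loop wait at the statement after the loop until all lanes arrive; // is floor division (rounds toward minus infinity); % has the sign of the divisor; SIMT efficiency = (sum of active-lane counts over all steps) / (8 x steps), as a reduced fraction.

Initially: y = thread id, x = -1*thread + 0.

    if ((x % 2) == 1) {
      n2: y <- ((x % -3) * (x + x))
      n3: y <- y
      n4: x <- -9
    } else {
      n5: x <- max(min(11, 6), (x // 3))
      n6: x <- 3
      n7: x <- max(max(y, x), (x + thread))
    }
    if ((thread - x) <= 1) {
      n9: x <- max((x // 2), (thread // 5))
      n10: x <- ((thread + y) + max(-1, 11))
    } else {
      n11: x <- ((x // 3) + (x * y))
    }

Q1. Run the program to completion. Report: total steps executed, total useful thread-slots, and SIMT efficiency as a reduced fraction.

Answer: 11 steps, 52 useful, 13/22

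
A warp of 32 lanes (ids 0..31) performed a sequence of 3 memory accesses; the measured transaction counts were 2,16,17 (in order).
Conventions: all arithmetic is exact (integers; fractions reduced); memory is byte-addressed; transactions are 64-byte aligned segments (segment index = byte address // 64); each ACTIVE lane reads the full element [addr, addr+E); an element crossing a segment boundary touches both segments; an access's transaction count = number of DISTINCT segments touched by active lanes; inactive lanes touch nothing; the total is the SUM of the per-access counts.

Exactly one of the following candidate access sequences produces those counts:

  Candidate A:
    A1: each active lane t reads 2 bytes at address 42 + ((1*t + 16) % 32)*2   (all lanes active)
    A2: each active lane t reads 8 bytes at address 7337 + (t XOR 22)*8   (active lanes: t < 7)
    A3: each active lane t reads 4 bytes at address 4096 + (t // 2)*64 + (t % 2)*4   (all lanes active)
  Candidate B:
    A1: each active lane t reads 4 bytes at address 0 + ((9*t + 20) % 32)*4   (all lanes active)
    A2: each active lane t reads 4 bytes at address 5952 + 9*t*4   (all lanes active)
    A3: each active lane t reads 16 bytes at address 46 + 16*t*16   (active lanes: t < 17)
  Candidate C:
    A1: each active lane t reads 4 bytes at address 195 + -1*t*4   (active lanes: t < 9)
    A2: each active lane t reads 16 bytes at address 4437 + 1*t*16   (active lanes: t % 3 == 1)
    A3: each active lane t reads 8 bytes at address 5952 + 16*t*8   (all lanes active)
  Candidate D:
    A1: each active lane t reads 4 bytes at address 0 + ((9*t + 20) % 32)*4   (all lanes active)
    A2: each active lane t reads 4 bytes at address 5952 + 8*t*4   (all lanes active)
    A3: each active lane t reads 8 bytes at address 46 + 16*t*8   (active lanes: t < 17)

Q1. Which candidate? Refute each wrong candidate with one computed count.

A: A2 gives 2 transactions, not 16
B: A2 gives 18 transactions, not 16
C: A2 gives 9 transactions, not 16
D: all counts match (2,16,17)

Answer: D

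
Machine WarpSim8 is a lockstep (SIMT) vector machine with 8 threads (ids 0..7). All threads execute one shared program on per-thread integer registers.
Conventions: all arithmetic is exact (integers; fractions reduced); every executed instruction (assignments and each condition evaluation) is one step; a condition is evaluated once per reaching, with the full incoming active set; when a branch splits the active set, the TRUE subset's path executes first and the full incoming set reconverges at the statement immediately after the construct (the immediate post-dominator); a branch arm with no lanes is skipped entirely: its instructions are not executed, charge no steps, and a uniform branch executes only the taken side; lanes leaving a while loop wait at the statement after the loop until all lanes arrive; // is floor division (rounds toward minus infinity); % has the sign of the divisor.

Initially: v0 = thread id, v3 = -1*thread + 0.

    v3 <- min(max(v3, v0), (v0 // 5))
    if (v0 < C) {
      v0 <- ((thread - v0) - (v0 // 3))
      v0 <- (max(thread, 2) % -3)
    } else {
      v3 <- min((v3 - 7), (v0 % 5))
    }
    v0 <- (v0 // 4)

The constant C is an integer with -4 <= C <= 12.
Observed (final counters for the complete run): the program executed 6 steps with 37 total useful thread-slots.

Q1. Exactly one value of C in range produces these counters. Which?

Answer: C = 5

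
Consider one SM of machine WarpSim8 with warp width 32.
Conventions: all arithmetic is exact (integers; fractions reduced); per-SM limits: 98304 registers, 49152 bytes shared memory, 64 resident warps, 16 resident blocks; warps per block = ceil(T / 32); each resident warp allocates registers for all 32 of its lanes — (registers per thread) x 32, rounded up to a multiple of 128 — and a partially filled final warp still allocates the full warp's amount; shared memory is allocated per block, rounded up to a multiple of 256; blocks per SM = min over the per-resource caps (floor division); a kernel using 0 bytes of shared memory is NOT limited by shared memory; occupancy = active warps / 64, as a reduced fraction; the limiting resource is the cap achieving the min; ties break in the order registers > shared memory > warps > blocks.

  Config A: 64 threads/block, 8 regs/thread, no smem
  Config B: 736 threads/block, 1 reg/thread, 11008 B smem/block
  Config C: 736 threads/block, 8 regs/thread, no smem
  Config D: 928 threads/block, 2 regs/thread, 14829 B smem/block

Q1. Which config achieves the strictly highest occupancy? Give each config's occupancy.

occupancies: A 1/2, B 23/32, C 23/32, D 29/32

Answer: D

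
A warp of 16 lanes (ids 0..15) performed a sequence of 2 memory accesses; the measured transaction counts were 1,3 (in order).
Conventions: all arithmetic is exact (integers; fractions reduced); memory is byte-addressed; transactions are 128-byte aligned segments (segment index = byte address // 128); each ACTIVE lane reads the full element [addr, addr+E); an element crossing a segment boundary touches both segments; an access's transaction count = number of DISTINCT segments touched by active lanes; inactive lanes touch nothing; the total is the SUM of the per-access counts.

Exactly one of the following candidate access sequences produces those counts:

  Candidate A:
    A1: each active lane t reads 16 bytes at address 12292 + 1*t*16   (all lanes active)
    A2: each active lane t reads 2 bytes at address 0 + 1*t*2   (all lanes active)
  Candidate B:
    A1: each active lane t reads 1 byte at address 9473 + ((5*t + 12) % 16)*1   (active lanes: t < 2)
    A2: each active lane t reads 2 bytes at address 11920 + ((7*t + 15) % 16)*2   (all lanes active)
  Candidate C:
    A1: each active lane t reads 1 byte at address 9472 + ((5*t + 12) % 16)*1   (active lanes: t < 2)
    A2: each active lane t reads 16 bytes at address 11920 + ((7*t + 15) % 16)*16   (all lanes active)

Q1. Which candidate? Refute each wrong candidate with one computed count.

A: A1 gives 3 transactions, not 1
B: A2 gives 1 transaction, not 3
C: all counts match (1,3)

Answer: C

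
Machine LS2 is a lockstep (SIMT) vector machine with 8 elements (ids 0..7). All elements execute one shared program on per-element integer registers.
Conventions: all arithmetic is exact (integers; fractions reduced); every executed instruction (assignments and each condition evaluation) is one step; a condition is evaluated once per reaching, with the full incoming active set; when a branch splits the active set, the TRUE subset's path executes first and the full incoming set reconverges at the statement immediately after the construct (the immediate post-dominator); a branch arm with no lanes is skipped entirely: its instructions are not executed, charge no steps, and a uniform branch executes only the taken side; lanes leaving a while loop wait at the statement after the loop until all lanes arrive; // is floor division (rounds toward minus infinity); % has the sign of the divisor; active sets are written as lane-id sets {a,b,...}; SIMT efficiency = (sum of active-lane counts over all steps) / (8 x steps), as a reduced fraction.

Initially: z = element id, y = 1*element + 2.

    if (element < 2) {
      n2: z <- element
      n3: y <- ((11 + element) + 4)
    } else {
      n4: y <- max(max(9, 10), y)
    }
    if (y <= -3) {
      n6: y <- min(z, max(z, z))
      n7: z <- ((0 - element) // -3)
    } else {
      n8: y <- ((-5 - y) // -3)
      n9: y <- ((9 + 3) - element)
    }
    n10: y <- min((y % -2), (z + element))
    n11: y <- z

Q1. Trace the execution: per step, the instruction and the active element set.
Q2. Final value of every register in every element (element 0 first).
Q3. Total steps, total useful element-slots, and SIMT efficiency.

step 0: eval (element < 2)           {0,1,2,3,4,5,6,7}
step 1: z <- element                 {0,1}
step 2: y <- ((11 + element) + 4)    {0,1}
step 3: y <- max(max(9, 10), y)      {2,3,4,5,6,7}
step 4: eval (y <= -3)               {0,1,2,3,4,5,6,7}
step 5: y <- ((-5 - y) // -3)        {0,1,2,3,4,5,6,7}
step 6: y <- ((9 + 3) - element)     {0,1,2,3,4,5,6,7}
step 7: y <- min((y % -2), (z + element)) {0,1,2,3,4,5,6,7}
step 8: y <- z                       {0,1,2,3,4,5,6,7}

Answer: 9 steps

z: 0,1,2,3,4,5,6,7
y: 0,1,2,3,4,5,6,7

steps = 9; useful = 58; efficiency = 58/72 = 29/36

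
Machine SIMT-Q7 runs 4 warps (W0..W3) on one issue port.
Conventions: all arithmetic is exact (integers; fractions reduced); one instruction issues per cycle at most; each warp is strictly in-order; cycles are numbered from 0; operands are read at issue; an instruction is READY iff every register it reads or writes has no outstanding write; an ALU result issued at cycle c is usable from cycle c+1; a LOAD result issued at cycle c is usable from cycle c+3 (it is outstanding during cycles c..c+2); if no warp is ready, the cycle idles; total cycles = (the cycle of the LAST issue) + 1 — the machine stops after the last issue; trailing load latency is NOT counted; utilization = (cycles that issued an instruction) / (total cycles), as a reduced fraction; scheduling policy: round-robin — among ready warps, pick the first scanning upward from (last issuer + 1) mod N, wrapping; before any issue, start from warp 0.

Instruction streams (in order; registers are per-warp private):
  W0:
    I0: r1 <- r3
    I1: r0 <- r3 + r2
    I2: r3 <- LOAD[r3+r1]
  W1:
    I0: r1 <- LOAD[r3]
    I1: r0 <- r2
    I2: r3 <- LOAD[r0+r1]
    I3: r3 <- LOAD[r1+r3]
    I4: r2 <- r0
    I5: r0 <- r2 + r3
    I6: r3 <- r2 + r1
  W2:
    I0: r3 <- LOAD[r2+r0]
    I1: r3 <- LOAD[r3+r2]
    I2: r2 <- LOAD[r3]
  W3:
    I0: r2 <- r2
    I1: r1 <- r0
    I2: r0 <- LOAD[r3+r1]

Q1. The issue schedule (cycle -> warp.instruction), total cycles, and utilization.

cycle 0: W0.I0
cycle 1: W1.I0
cycle 2: W2.I0
cycle 3: W3.I0
cycle 4: W0.I1
cycle 5: W1.I1
cycle 6: W2.I1
cycle 7: W3.I1
cycle 8: W0.I2
cycle 9: W1.I2
cycle 10: W2.I2
cycle 11: W3.I2
cycle 12: W1.I3
cycle 13: W1.I4
cycle 14: idle
cycle 15: W1.I5
cycle 16: W1.I6

Answer: 17 cycles, utilization 16/17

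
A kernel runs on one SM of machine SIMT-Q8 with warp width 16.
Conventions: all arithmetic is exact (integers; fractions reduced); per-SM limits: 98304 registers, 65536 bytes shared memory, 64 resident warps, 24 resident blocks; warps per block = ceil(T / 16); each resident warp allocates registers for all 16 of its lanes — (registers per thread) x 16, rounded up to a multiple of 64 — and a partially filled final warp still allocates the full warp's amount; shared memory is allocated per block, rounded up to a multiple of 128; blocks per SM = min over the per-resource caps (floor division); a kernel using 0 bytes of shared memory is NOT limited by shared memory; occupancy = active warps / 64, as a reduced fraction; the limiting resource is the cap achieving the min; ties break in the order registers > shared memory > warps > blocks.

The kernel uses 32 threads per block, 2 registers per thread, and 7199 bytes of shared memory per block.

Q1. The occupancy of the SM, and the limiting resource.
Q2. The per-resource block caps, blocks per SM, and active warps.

Answer: occupancy 1/4, limited by shared memory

registers: 768 blocks
shared memory: 8 blocks
warps: 32 blocks
blocks: 24 blocks

Answer: 8 blocks, 16 active warps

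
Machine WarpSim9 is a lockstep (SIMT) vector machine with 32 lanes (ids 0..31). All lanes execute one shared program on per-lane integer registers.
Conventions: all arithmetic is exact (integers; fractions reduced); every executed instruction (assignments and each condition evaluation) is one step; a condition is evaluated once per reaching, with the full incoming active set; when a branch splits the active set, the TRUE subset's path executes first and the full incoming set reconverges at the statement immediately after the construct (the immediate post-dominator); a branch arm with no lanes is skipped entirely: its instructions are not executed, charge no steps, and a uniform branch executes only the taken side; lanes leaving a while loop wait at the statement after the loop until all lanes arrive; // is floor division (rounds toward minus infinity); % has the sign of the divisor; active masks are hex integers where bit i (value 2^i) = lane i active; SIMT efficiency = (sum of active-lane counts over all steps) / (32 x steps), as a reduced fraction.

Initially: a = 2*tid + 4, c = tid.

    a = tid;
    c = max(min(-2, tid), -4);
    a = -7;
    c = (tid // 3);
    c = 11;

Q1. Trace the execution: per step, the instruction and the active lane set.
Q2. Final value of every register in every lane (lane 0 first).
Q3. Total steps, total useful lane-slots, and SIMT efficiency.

step 0: a <- tid                     0xffffffff
step 1: c <- max(min(-2, tid), -4)   0xffffffff
step 2: a <- -7                      0xffffffff
step 3: c <- (tid // 3)              0xffffffff
step 4: c <- 11                      0xffffffff

Answer: 5 steps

a: -7,-7,-7,-7,-7,-7,-7,-7,-7,-7,-7,-7,-7,-7,-7,-7,-7,-7,-7,-7,-7,-7,-7,-7,-7,-7,-7,-7,-7,-7,-7,-7
c: 11,11,11,11,11,11,11,11,11,11,11,11,11,11,11,11,11,11,11,11,11,11,11,11,11,11,11,11,11,11,11,11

steps = 5; useful = 160; efficiency = 160/160 = 1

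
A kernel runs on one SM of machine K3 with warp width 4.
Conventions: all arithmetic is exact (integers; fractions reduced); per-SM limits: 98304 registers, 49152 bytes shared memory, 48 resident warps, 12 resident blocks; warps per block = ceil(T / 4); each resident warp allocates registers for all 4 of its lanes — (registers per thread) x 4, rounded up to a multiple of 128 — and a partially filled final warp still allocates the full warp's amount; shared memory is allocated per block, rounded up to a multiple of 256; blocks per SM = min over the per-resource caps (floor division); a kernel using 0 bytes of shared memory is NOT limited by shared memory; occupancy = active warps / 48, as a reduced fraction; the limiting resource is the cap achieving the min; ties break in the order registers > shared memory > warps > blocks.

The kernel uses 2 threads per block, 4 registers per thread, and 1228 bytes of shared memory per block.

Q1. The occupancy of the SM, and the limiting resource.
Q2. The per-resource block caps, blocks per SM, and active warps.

Answer: occupancy 1/4, limited by blocks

registers: 768 blocks
shared memory: 38 blocks
warps: 48 blocks
blocks: 12 blocks

Answer: 12 blocks, 12 active warps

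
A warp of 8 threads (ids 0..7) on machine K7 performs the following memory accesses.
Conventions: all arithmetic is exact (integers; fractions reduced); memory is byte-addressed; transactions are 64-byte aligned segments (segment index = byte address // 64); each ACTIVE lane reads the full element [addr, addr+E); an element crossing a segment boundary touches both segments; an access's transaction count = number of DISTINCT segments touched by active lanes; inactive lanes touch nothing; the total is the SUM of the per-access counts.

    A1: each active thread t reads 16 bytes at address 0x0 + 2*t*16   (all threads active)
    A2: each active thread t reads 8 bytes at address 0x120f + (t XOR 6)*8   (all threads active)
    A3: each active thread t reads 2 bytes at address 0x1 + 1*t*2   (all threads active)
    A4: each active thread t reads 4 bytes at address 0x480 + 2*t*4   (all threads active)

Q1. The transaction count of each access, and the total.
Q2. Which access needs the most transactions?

A1: 4 transactions
A2: 2 transactions
A3: 1 transaction
A4: 1 transaction

Answer: 4,2,1,1; total 8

Answer: A1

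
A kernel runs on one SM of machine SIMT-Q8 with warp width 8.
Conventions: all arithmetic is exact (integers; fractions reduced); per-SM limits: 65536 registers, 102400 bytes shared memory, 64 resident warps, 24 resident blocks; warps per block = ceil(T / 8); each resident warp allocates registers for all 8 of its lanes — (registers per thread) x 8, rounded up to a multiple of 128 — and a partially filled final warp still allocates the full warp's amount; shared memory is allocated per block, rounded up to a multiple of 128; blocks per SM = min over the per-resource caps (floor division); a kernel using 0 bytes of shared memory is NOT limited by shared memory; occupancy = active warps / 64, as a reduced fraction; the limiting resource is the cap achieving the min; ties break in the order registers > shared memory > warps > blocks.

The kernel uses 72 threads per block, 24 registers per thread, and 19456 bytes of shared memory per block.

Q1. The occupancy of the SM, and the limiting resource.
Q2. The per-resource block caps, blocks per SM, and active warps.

Answer: occupancy 45/64, limited by shared memory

registers: 28 blocks
shared memory: 5 blocks
warps: 7 blocks
blocks: 24 blocks

Answer: 5 blocks, 45 active warps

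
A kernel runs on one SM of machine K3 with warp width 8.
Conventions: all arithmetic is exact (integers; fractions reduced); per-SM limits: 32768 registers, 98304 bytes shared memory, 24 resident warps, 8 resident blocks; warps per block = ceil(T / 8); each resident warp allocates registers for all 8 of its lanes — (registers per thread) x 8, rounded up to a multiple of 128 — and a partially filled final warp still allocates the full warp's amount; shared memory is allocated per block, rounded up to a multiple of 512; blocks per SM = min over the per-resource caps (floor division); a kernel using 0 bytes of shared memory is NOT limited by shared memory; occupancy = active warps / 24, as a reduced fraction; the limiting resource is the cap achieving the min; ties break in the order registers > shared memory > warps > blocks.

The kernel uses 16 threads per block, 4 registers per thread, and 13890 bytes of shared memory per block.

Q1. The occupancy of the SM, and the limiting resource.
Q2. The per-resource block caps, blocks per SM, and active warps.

Answer: occupancy 1/2, limited by shared memory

registers: 128 blocks
shared memory: 6 blocks
warps: 12 blocks
blocks: 8 blocks

Answer: 6 blocks, 12 active warps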